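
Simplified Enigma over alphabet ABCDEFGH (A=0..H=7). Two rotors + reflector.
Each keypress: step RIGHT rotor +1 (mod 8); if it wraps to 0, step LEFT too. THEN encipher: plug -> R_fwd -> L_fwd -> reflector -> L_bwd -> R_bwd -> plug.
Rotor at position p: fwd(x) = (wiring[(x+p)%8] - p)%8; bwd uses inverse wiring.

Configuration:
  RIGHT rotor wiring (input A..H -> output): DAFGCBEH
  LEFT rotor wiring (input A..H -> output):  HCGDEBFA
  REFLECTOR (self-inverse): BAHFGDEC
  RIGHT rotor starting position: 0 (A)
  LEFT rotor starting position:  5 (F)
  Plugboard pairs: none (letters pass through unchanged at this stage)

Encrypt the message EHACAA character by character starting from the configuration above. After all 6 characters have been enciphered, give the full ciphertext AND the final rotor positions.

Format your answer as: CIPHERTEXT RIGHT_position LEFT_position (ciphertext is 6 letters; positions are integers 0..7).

Char 1 ('E'): step: R->1, L=5; E->plug->E->R->A->L->E->refl->G->L'->G->R'->G->plug->G
Char 2 ('H'): step: R->2, L=5; H->plug->H->R->G->L->G->refl->E->L'->A->R'->C->plug->C
Char 3 ('A'): step: R->3, L=5; A->plug->A->R->D->L->C->refl->H->L'->H->R'->B->plug->B
Char 4 ('C'): step: R->4, L=5; C->plug->C->R->A->L->E->refl->G->L'->G->R'->A->plug->A
Char 5 ('A'): step: R->5, L=5; A->plug->A->R->E->L->F->refl->D->L'->C->R'->C->plug->C
Char 6 ('A'): step: R->6, L=5; A->plug->A->R->G->L->G->refl->E->L'->A->R'->F->plug->F
Final: ciphertext=GCBACF, RIGHT=6, LEFT=5

Answer: GCBACF 6 5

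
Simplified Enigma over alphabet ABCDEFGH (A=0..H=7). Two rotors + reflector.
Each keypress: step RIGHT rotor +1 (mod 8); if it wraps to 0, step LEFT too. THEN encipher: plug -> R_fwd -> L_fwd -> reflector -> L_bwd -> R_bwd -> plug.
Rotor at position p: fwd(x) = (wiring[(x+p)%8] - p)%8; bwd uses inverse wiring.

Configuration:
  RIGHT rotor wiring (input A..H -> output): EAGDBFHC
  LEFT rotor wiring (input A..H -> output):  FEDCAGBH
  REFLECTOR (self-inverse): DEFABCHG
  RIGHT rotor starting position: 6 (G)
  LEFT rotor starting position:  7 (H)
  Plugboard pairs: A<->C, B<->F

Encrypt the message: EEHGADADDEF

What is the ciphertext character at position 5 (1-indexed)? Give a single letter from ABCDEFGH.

Char 1 ('E'): step: R->7, L=7; E->plug->E->R->E->L->D->refl->A->L'->A->R'->H->plug->H
Char 2 ('E'): step: R->0, L->0 (L advanced); E->plug->E->R->B->L->E->refl->B->L'->G->R'->C->plug->A
Char 3 ('H'): step: R->1, L=0; H->plug->H->R->D->L->C->refl->F->L'->A->R'->D->plug->D
Char 4 ('G'): step: R->2, L=0; G->plug->G->R->C->L->D->refl->A->L'->E->R'->A->plug->C
Char 5 ('A'): step: R->3, L=0; A->plug->C->R->C->L->D->refl->A->L'->E->R'->D->plug->D

D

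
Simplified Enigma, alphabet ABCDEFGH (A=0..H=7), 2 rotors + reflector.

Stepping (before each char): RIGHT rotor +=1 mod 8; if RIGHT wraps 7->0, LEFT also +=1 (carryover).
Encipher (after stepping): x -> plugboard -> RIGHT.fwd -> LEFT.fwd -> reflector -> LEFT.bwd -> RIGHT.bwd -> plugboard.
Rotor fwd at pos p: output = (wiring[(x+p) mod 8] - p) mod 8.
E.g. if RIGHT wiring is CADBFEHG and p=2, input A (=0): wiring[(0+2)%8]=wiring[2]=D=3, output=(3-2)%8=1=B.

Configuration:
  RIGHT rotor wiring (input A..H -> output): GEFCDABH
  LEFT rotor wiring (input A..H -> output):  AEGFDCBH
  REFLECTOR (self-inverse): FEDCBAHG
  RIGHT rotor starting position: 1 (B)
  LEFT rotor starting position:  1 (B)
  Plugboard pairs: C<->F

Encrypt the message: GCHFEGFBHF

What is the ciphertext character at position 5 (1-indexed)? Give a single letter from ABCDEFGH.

Char 1 ('G'): step: R->2, L=1; G->plug->G->R->E->L->B->refl->E->L'->C->R'->H->plug->H
Char 2 ('C'): step: R->3, L=1; C->plug->F->R->D->L->C->refl->D->L'->A->R'->B->plug->B
Char 3 ('H'): step: R->4, L=1; H->plug->H->R->G->L->G->refl->H->L'->H->R'->A->plug->A
Char 4 ('F'): step: R->5, L=1; F->plug->C->R->C->L->E->refl->B->L'->E->R'->B->plug->B
Char 5 ('E'): step: R->6, L=1; E->plug->E->R->H->L->H->refl->G->L'->G->R'->D->plug->D

D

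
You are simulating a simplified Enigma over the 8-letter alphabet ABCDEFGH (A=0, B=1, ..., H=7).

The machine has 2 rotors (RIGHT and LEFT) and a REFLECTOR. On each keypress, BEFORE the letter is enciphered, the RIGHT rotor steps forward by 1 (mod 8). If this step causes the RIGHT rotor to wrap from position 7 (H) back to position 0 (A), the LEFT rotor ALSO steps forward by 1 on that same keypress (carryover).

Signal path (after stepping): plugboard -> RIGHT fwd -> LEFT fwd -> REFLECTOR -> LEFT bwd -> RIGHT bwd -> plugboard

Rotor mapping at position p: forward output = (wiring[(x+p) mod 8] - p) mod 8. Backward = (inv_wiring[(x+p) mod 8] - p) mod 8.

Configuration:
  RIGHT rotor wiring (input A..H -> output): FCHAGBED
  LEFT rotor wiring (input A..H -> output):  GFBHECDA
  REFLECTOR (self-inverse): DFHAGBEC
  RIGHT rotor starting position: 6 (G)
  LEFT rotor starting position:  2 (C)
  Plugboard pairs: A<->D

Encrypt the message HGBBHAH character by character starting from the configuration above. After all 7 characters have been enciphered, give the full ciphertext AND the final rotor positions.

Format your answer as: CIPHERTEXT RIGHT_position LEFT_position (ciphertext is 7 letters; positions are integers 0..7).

Answer: BFGEACD 5 3

Derivation:
Char 1 ('H'): step: R->7, L=2; H->plug->H->R->F->L->G->refl->E->L'->G->R'->B->plug->B
Char 2 ('G'): step: R->0, L->3 (L advanced); G->plug->G->R->E->L->F->refl->B->L'->B->R'->F->plug->F
Char 3 ('B'): step: R->1, L=3; B->plug->B->R->G->L->C->refl->H->L'->C->R'->G->plug->G
Char 4 ('B'): step: R->2, L=3; B->plug->B->R->G->L->C->refl->H->L'->C->R'->E->plug->E
Char 5 ('H'): step: R->3, L=3; H->plug->H->R->E->L->F->refl->B->L'->B->R'->D->plug->A
Char 6 ('A'): step: R->4, L=3; A->plug->D->R->H->L->G->refl->E->L'->A->R'->C->plug->C
Char 7 ('H'): step: R->5, L=3; H->plug->H->R->B->L->B->refl->F->L'->E->R'->A->plug->D
Final: ciphertext=BFGEACD, RIGHT=5, LEFT=3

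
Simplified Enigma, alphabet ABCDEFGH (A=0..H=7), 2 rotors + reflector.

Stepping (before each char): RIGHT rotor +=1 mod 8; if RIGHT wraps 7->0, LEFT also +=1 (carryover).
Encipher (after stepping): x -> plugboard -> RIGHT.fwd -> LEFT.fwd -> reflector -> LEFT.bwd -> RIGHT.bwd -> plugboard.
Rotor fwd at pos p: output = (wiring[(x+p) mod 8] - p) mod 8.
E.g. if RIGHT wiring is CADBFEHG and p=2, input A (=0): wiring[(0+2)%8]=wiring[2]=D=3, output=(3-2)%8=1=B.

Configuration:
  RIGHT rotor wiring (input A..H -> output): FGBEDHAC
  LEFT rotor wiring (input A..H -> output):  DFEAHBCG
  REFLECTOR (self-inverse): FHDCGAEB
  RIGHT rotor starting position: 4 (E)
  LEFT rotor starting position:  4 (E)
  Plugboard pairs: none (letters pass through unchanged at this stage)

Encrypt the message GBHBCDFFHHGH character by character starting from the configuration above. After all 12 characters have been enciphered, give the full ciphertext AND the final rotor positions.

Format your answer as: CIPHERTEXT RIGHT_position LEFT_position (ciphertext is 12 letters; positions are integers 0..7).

Answer: AGBFBBDGGBAC 0 6

Derivation:
Char 1 ('G'): step: R->5, L=4; G->plug->G->R->H->L->E->refl->G->L'->C->R'->A->plug->A
Char 2 ('B'): step: R->6, L=4; B->plug->B->R->E->L->H->refl->B->L'->F->R'->G->plug->G
Char 3 ('H'): step: R->7, L=4; H->plug->H->R->B->L->F->refl->A->L'->G->R'->B->plug->B
Char 4 ('B'): step: R->0, L->5 (L advanced); B->plug->B->R->G->L->D->refl->C->L'->H->R'->F->plug->F
Char 5 ('C'): step: R->1, L=5; C->plug->C->R->D->L->G->refl->E->L'->A->R'->B->plug->B
Char 6 ('D'): step: R->2, L=5; D->plug->D->R->F->L->H->refl->B->L'->C->R'->B->plug->B
Char 7 ('F'): step: R->3, L=5; F->plug->F->R->C->L->B->refl->H->L'->F->R'->D->plug->D
Char 8 ('F'): step: R->4, L=5; F->plug->F->R->C->L->B->refl->H->L'->F->R'->G->plug->G
Char 9 ('H'): step: R->5, L=5; H->plug->H->R->G->L->D->refl->C->L'->H->R'->G->plug->G
Char 10 ('H'): step: R->6, L=5; H->plug->H->R->B->L->F->refl->A->L'->E->R'->B->plug->B
Char 11 ('G'): step: R->7, L=5; G->plug->G->R->A->L->E->refl->G->L'->D->R'->A->plug->A
Char 12 ('H'): step: R->0, L->6 (L advanced); H->plug->H->R->C->L->F->refl->A->L'->B->R'->C->plug->C
Final: ciphertext=AGBFBBDGGBAC, RIGHT=0, LEFT=6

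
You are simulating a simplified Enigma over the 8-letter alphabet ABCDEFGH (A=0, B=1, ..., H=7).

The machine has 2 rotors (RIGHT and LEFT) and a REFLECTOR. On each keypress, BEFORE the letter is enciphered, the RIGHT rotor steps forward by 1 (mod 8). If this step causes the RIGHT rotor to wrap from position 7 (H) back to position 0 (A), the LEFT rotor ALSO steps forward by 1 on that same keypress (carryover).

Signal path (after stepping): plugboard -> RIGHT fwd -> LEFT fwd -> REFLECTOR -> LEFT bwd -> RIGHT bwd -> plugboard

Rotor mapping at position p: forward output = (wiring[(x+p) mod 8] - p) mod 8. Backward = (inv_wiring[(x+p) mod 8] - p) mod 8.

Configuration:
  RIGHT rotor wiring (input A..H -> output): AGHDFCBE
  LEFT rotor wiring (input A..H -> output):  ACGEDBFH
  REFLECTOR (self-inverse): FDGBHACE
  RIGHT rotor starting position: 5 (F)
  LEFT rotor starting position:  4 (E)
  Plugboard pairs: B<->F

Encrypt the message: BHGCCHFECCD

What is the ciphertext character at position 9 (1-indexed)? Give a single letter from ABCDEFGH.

Char 1 ('B'): step: R->6, L=4; B->plug->F->R->F->L->G->refl->C->L'->G->R'->B->plug->F
Char 2 ('H'): step: R->7, L=4; H->plug->H->R->C->L->B->refl->D->L'->D->R'->G->plug->G
Char 3 ('G'): step: R->0, L->5 (L advanced); G->plug->G->R->B->L->A->refl->F->L'->E->R'->H->plug->H
Char 4 ('C'): step: R->1, L=5; C->plug->C->R->C->L->C->refl->G->L'->H->R'->H->plug->H
Char 5 ('C'): step: R->2, L=5; C->plug->C->R->D->L->D->refl->B->L'->F->R'->A->plug->A
Char 6 ('H'): step: R->3, L=5; H->plug->H->R->E->L->F->refl->A->L'->B->R'->E->plug->E
Char 7 ('F'): step: R->4, L=5; F->plug->B->R->G->L->H->refl->E->L'->A->R'->D->plug->D
Char 8 ('E'): step: R->5, L=5; E->plug->E->R->B->L->A->refl->F->L'->E->R'->B->plug->F
Char 9 ('C'): step: R->6, L=5; C->plug->C->R->C->L->C->refl->G->L'->H->R'->G->plug->G

G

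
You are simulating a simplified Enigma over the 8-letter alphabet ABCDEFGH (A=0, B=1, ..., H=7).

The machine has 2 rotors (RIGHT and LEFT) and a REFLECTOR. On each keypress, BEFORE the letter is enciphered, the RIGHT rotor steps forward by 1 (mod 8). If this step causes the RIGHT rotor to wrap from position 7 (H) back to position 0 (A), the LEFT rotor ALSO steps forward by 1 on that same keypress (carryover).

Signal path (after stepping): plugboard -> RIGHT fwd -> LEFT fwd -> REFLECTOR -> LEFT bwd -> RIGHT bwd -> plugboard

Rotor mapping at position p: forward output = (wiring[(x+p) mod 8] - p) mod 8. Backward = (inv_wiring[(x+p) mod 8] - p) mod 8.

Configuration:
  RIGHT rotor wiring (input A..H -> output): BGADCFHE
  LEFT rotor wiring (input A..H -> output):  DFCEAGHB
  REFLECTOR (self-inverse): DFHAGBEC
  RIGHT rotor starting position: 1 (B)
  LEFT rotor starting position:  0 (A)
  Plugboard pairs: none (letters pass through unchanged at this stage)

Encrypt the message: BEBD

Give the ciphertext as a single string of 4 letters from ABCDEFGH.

Answer: GBHA

Derivation:
Char 1 ('B'): step: R->2, L=0; B->plug->B->R->B->L->F->refl->B->L'->H->R'->G->plug->G
Char 2 ('E'): step: R->3, L=0; E->plug->E->R->B->L->F->refl->B->L'->H->R'->B->plug->B
Char 3 ('B'): step: R->4, L=0; B->plug->B->R->B->L->F->refl->B->L'->H->R'->H->plug->H
Char 4 ('D'): step: R->5, L=0; D->plug->D->R->E->L->A->refl->D->L'->A->R'->A->plug->A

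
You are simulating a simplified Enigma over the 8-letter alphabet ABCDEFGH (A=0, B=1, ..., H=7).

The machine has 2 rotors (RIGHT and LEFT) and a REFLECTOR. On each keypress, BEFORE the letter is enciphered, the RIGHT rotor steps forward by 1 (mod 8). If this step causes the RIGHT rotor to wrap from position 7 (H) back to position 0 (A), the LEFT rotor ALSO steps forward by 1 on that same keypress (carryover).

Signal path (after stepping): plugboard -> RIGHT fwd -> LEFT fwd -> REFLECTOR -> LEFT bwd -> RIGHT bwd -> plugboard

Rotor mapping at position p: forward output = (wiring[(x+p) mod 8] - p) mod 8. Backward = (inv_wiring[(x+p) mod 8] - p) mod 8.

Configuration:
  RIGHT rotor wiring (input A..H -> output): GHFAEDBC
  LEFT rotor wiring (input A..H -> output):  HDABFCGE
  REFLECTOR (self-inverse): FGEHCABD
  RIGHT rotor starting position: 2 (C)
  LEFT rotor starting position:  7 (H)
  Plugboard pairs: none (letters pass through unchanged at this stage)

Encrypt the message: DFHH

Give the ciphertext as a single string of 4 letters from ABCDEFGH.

Answer: ECAA

Derivation:
Char 1 ('D'): step: R->3, L=7; D->plug->D->R->G->L->D->refl->H->L'->H->R'->E->plug->E
Char 2 ('F'): step: R->4, L=7; F->plug->F->R->D->L->B->refl->G->L'->F->R'->C->plug->C
Char 3 ('H'): step: R->5, L=7; H->plug->H->R->H->L->H->refl->D->L'->G->R'->A->plug->A
Char 4 ('H'): step: R->6, L=7; H->plug->H->R->F->L->G->refl->B->L'->D->R'->A->plug->A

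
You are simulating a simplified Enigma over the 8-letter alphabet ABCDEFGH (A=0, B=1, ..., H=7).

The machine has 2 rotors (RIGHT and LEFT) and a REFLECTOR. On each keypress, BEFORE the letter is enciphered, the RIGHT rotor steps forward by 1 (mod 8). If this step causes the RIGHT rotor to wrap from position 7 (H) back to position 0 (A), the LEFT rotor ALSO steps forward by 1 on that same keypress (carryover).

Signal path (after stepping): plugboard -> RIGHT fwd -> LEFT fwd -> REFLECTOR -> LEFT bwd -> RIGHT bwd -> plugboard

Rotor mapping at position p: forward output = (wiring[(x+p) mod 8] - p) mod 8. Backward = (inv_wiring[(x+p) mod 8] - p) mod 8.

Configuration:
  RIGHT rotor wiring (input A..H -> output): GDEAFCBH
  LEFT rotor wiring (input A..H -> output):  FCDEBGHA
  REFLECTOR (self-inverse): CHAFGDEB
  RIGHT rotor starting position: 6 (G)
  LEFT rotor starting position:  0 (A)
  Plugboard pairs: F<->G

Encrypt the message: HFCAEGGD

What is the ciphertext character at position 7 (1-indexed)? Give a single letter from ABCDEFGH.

Char 1 ('H'): step: R->7, L=0; H->plug->H->R->C->L->D->refl->F->L'->A->R'->A->plug->A
Char 2 ('F'): step: R->0, L->1 (L advanced); F->plug->G->R->B->L->C->refl->A->L'->D->R'->B->plug->B
Char 3 ('C'): step: R->1, L=1; C->plug->C->R->H->L->E->refl->G->L'->F->R'->H->plug->H
Char 4 ('A'): step: R->2, L=1; A->plug->A->R->C->L->D->refl->F->L'->E->R'->G->plug->F
Char 5 ('E'): step: R->3, L=1; E->plug->E->R->E->L->F->refl->D->L'->C->R'->B->plug->B
Char 6 ('G'): step: R->4, L=1; G->plug->F->R->H->L->E->refl->G->L'->F->R'->C->plug->C
Char 7 ('G'): step: R->5, L=1; G->plug->F->R->H->L->E->refl->G->L'->F->R'->A->plug->A

A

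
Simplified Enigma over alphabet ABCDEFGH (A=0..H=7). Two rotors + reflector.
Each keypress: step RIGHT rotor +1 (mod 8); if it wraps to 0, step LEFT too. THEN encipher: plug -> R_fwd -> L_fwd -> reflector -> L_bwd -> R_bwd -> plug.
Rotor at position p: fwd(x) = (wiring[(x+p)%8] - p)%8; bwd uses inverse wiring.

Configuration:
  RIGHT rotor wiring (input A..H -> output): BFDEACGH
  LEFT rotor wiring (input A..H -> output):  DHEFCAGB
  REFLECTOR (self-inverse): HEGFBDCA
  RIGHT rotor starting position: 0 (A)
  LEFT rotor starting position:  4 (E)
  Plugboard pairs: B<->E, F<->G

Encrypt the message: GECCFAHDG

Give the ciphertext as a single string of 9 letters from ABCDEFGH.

Char 1 ('G'): step: R->1, L=4; G->plug->F->R->F->L->D->refl->F->L'->D->R'->C->plug->C
Char 2 ('E'): step: R->2, L=4; E->plug->B->R->C->L->C->refl->G->L'->A->R'->D->plug->D
Char 3 ('C'): step: R->3, L=4; C->plug->C->R->H->L->B->refl->E->L'->B->R'->A->plug->A
Char 4 ('C'): step: R->4, L=4; C->plug->C->R->C->L->C->refl->G->L'->A->R'->H->plug->H
Char 5 ('F'): step: R->5, L=4; F->plug->G->R->H->L->B->refl->E->L'->B->R'->B->plug->E
Char 6 ('A'): step: R->6, L=4; A->plug->A->R->A->L->G->refl->C->L'->C->R'->G->plug->F
Char 7 ('H'): step: R->7, L=4; H->plug->H->R->H->L->B->refl->E->L'->B->R'->F->plug->G
Char 8 ('D'): step: R->0, L->5 (L advanced); D->plug->D->R->E->L->C->refl->G->L'->D->R'->C->plug->C
Char 9 ('G'): step: R->1, L=5; G->plug->F->R->F->L->H->refl->A->L'->G->R'->G->plug->F

Answer: CDAHEFGCF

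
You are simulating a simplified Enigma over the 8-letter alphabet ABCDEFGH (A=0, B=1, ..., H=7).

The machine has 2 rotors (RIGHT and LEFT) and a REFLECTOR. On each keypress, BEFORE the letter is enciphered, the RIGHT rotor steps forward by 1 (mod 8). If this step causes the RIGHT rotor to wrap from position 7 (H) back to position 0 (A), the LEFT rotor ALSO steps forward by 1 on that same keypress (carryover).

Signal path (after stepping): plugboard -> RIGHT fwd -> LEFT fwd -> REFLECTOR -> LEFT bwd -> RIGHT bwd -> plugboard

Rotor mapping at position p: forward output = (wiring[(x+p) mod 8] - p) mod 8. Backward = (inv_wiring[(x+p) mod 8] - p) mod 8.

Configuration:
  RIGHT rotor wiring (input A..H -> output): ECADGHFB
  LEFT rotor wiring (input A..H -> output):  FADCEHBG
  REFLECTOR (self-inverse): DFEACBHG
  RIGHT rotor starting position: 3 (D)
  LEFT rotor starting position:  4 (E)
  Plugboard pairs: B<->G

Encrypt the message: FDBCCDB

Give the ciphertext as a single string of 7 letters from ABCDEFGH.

Char 1 ('F'): step: R->4, L=4; F->plug->F->R->G->L->H->refl->G->L'->H->R'->H->plug->H
Char 2 ('D'): step: R->5, L=4; D->plug->D->R->H->L->G->refl->H->L'->G->R'->G->plug->B
Char 3 ('B'): step: R->6, L=4; B->plug->G->R->A->L->A->refl->D->L'->B->R'->H->plug->H
Char 4 ('C'): step: R->7, L=4; C->plug->C->R->D->L->C->refl->E->L'->F->R'->B->plug->G
Char 5 ('C'): step: R->0, L->5 (L advanced); C->plug->C->R->A->L->C->refl->E->L'->B->R'->H->plug->H
Char 6 ('D'): step: R->1, L=5; D->plug->D->R->F->L->G->refl->H->L'->H->R'->B->plug->G
Char 7 ('B'): step: R->2, L=5; B->plug->G->R->C->L->B->refl->F->L'->G->R'->A->plug->A

Answer: HBHGHGA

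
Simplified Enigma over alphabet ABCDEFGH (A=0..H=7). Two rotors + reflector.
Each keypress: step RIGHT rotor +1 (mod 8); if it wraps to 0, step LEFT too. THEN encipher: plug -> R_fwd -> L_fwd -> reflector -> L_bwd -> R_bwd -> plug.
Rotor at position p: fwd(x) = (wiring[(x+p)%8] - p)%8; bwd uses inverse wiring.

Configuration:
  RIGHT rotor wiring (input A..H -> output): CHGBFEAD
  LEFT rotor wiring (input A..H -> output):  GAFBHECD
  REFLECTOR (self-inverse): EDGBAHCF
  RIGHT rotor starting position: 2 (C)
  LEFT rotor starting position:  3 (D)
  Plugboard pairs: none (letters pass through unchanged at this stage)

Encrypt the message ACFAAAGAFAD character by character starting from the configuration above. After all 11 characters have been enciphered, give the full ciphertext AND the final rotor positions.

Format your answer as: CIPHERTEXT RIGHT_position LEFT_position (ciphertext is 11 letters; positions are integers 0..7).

Char 1 ('A'): step: R->3, L=3; A->plug->A->R->G->L->F->refl->H->L'->D->R'->H->plug->H
Char 2 ('C'): step: R->4, L=3; C->plug->C->R->E->L->A->refl->E->L'->B->R'->A->plug->A
Char 3 ('F'): step: R->5, L=3; F->plug->F->R->B->L->E->refl->A->L'->E->R'->G->plug->G
Char 4 ('A'): step: R->6, L=3; A->plug->A->R->C->L->B->refl->D->L'->F->R'->B->plug->B
Char 5 ('A'): step: R->7, L=3; A->plug->A->R->E->L->A->refl->E->L'->B->R'->H->plug->H
Char 6 ('A'): step: R->0, L->4 (L advanced); A->plug->A->R->C->L->G->refl->C->L'->E->R'->F->plug->F
Char 7 ('G'): step: R->1, L=4; G->plug->G->R->C->L->G->refl->C->L'->E->R'->D->plug->D
Char 8 ('A'): step: R->2, L=4; A->plug->A->R->E->L->C->refl->G->L'->C->R'->D->plug->D
Char 9 ('F'): step: R->3, L=4; F->plug->F->R->H->L->F->refl->H->L'->D->R'->H->plug->H
Char 10 ('A'): step: R->4, L=4; A->plug->A->R->B->L->A->refl->E->L'->F->R'->H->plug->H
Char 11 ('D'): step: R->5, L=4; D->plug->D->R->F->L->E->refl->A->L'->B->R'->F->plug->F
Final: ciphertext=HAGBHFDDHHF, RIGHT=5, LEFT=4

Answer: HAGBHFDDHHF 5 4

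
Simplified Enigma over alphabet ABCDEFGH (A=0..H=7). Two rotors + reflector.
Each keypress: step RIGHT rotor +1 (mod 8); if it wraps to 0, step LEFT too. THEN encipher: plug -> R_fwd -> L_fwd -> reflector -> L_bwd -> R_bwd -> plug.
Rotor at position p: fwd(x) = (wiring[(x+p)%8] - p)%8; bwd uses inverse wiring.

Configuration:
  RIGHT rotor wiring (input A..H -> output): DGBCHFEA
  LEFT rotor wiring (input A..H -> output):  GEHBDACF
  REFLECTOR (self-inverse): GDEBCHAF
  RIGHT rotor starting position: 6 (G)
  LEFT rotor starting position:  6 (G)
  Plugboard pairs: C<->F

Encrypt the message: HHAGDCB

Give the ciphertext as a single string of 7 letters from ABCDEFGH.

Answer: BAEEFBD

Derivation:
Char 1 ('H'): step: R->7, L=6; H->plug->H->R->F->L->D->refl->B->L'->E->R'->B->plug->B
Char 2 ('H'): step: R->0, L->7 (L advanced); H->plug->H->R->A->L->G->refl->A->L'->D->R'->A->plug->A
Char 3 ('A'): step: R->1, L=7; A->plug->A->R->F->L->E->refl->C->L'->E->R'->E->plug->E
Char 4 ('G'): step: R->2, L=7; G->plug->G->R->B->L->H->refl->F->L'->C->R'->E->plug->E
Char 5 ('D'): step: R->3, L=7; D->plug->D->R->B->L->H->refl->F->L'->C->R'->C->plug->F
Char 6 ('C'): step: R->4, L=7; C->plug->F->R->C->L->F->refl->H->L'->B->R'->B->plug->B
Char 7 ('B'): step: R->5, L=7; B->plug->B->R->H->L->D->refl->B->L'->G->R'->D->plug->D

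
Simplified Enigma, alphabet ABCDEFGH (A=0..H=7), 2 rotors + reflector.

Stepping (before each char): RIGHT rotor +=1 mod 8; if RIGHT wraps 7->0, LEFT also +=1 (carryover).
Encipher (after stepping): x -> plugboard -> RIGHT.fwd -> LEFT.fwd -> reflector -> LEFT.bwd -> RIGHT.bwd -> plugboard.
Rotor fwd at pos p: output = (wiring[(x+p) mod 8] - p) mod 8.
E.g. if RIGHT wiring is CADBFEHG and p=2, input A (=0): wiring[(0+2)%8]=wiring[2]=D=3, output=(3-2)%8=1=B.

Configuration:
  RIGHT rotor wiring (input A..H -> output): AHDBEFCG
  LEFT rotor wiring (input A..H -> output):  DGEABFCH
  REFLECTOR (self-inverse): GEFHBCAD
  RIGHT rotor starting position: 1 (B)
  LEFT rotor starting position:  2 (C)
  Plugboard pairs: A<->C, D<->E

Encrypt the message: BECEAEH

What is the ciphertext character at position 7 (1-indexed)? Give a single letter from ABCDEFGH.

Char 1 ('B'): step: R->2, L=2; B->plug->B->R->H->L->E->refl->B->L'->G->R'->G->plug->G
Char 2 ('E'): step: R->3, L=2; E->plug->D->R->H->L->E->refl->B->L'->G->R'->A->plug->C
Char 3 ('C'): step: R->4, L=2; C->plug->A->R->A->L->C->refl->F->L'->F->R'->H->plug->H
Char 4 ('E'): step: R->5, L=2; E->plug->D->R->D->L->D->refl->H->L'->C->R'->E->plug->D
Char 5 ('A'): step: R->6, L=2; A->plug->C->R->C->L->H->refl->D->L'->D->R'->F->plug->F
Char 6 ('E'): step: R->7, L=2; E->plug->D->R->E->L->A->refl->G->L'->B->R'->B->plug->B
Char 7 ('H'): step: R->0, L->3 (L advanced); H->plug->H->R->G->L->D->refl->H->L'->D->R'->C->plug->A

A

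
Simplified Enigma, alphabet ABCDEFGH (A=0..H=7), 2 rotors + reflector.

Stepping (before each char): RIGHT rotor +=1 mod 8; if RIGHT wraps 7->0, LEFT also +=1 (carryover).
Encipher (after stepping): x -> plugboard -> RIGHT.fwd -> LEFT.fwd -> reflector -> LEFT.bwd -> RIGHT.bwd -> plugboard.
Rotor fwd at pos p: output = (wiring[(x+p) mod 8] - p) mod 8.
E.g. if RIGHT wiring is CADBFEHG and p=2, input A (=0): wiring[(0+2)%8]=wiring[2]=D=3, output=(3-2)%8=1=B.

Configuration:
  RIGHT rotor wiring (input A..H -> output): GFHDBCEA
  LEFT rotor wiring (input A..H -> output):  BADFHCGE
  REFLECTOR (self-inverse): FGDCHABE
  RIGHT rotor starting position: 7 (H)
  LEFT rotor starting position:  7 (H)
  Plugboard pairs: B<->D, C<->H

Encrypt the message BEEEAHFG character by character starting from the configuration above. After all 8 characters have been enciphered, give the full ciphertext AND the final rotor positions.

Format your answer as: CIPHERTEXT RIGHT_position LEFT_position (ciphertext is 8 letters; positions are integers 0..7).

Char 1 ('B'): step: R->0, L->0 (L advanced); B->plug->D->R->D->L->F->refl->A->L'->B->R'->E->plug->E
Char 2 ('E'): step: R->1, L=0; E->plug->E->R->B->L->A->refl->F->L'->D->R'->F->plug->F
Char 3 ('E'): step: R->2, L=0; E->plug->E->R->C->L->D->refl->C->L'->F->R'->A->plug->A
Char 4 ('E'): step: R->3, L=0; E->plug->E->R->F->L->C->refl->D->L'->C->R'->G->plug->G
Char 5 ('A'): step: R->4, L=0; A->plug->A->R->F->L->C->refl->D->L'->C->R'->E->plug->E
Char 6 ('H'): step: R->5, L=0; H->plug->C->R->D->L->F->refl->A->L'->B->R'->D->plug->B
Char 7 ('F'): step: R->6, L=0; F->plug->F->R->F->L->C->refl->D->L'->C->R'->B->plug->D
Char 8 ('G'): step: R->7, L=0; G->plug->G->R->D->L->F->refl->A->L'->B->R'->A->plug->A
Final: ciphertext=EFAGEBDA, RIGHT=7, LEFT=0

Answer: EFAGEBDA 7 0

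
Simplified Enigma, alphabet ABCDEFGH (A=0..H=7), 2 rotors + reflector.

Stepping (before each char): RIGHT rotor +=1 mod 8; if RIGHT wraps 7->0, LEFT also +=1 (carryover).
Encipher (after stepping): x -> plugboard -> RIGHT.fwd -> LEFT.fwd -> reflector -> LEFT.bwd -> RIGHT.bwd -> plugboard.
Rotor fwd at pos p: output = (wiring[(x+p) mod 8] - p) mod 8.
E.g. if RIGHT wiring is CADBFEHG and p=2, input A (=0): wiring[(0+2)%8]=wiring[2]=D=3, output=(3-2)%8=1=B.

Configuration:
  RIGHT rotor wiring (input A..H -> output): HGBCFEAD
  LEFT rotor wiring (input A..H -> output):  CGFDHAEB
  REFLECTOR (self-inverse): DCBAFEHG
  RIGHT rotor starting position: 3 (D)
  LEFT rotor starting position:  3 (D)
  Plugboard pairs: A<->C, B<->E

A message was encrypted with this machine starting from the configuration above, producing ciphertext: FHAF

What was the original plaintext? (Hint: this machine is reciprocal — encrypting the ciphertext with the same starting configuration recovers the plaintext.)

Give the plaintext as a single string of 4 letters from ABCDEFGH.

Char 1 ('F'): step: R->4, L=3; F->plug->F->R->C->L->F->refl->E->L'->B->R'->A->plug->C
Char 2 ('H'): step: R->5, L=3; H->plug->H->R->A->L->A->refl->D->L'->G->R'->C->plug->A
Char 3 ('A'): step: R->6, L=3; A->plug->C->R->B->L->E->refl->F->L'->C->R'->A->plug->C
Char 4 ('F'): step: R->7, L=3; F->plug->F->R->G->L->D->refl->A->L'->A->R'->B->plug->E

Answer: CACE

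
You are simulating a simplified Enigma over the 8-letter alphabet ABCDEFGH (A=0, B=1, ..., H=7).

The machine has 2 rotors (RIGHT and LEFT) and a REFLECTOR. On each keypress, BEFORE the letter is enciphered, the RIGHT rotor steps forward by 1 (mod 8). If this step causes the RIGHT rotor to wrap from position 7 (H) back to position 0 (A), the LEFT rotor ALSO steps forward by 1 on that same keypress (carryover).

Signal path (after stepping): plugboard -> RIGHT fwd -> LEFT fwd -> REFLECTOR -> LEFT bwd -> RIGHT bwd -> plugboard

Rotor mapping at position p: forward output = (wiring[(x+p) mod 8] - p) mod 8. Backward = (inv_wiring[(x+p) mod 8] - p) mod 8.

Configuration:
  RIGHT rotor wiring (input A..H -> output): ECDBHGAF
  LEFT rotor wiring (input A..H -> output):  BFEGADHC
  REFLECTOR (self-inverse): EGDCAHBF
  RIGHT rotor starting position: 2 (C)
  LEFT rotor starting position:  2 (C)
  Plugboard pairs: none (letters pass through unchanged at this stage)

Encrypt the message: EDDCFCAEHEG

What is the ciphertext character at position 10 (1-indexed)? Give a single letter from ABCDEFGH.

Char 1 ('E'): step: R->3, L=2; E->plug->E->R->C->L->G->refl->B->L'->D->R'->C->plug->C
Char 2 ('D'): step: R->4, L=2; D->plug->D->R->B->L->E->refl->A->L'->F->R'->H->plug->H
Char 3 ('D'): step: R->5, L=2; D->plug->D->R->H->L->D->refl->C->L'->A->R'->C->plug->C
Char 4 ('C'): step: R->6, L=2; C->plug->C->R->G->L->H->refl->F->L'->E->R'->D->plug->D
Char 5 ('F'): step: R->7, L=2; F->plug->F->R->A->L->C->refl->D->L'->H->R'->G->plug->G
Char 6 ('C'): step: R->0, L->3 (L advanced); C->plug->C->R->D->L->E->refl->A->L'->C->R'->B->plug->B
Char 7 ('A'): step: R->1, L=3; A->plug->A->R->B->L->F->refl->H->L'->E->R'->G->plug->G
Char 8 ('E'): step: R->2, L=3; E->plug->E->R->G->L->C->refl->D->L'->A->R'->H->plug->H
Char 9 ('H'): step: R->3, L=3; H->plug->H->R->A->L->D->refl->C->L'->G->R'->A->plug->A
Char 10 ('E'): step: R->4, L=3; E->plug->E->R->A->L->D->refl->C->L'->G->R'->F->plug->F

F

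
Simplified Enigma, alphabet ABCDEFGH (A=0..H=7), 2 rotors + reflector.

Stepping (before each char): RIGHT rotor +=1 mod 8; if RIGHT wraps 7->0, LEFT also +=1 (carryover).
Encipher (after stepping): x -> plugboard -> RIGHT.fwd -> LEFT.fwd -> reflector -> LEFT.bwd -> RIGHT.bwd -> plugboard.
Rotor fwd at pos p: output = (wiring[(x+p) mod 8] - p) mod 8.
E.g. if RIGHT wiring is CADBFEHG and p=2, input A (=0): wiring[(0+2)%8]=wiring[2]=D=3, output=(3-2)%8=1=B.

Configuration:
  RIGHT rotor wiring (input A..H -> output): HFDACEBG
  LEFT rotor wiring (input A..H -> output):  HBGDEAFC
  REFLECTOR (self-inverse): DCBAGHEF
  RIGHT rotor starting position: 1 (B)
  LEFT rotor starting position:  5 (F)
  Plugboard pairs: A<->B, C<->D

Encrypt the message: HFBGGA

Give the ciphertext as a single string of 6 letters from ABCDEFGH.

Char 1 ('H'): step: R->2, L=5; H->plug->H->R->D->L->C->refl->B->L'->F->R'->G->plug->G
Char 2 ('F'): step: R->3, L=5; F->plug->F->R->E->L->E->refl->G->L'->G->R'->D->plug->C
Char 3 ('B'): step: R->4, L=5; B->plug->A->R->G->L->G->refl->E->L'->E->R'->H->plug->H
Char 4 ('G'): step: R->5, L=5; G->plug->G->R->D->L->C->refl->B->L'->F->R'->H->plug->H
Char 5 ('G'): step: R->6, L=5; G->plug->G->R->E->L->E->refl->G->L'->G->R'->H->plug->H
Char 6 ('A'): step: R->7, L=5; A->plug->B->R->A->L->D->refl->A->L'->B->R'->E->plug->E

Answer: GCHHHE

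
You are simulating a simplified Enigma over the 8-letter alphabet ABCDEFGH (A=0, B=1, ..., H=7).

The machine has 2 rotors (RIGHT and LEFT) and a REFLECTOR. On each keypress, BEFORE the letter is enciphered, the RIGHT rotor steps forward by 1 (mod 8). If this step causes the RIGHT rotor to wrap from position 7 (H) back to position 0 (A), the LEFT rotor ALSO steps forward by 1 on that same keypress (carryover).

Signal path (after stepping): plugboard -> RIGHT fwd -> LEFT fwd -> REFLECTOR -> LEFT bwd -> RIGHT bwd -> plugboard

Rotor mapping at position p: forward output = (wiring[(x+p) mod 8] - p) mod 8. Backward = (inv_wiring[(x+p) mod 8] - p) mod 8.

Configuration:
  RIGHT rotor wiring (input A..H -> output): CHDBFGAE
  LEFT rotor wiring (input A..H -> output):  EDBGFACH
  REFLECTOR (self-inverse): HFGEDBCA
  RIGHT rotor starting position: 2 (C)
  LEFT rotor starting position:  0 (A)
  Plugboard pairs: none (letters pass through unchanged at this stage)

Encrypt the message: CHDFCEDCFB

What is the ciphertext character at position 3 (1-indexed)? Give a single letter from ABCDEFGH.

Char 1 ('C'): step: R->3, L=0; C->plug->C->R->D->L->G->refl->C->L'->G->R'->A->plug->A
Char 2 ('H'): step: R->4, L=0; H->plug->H->R->F->L->A->refl->H->L'->H->R'->G->plug->G
Char 3 ('D'): step: R->5, L=0; D->plug->D->R->F->L->A->refl->H->L'->H->R'->C->plug->C

C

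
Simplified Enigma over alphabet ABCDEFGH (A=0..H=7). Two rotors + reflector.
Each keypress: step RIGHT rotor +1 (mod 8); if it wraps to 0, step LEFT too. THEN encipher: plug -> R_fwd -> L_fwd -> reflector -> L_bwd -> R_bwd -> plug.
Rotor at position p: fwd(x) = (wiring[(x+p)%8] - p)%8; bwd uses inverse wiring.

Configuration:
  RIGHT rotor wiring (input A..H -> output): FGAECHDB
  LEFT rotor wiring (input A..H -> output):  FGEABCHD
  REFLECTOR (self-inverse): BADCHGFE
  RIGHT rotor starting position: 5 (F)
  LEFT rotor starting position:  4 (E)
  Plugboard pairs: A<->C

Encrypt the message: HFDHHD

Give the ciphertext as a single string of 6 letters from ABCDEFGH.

Char 1 ('H'): step: R->6, L=4; H->plug->H->R->B->L->G->refl->F->L'->A->R'->D->plug->D
Char 2 ('F'): step: R->7, L=4; F->plug->F->R->D->L->H->refl->E->L'->H->R'->C->plug->A
Char 3 ('D'): step: R->0, L->5 (L advanced); D->plug->D->R->E->L->B->refl->A->L'->D->R'->G->plug->G
Char 4 ('H'): step: R->1, L=5; H->plug->H->R->E->L->B->refl->A->L'->D->R'->C->plug->A
Char 5 ('H'): step: R->2, L=5; H->plug->H->R->E->L->B->refl->A->L'->D->R'->G->plug->G
Char 6 ('D'): step: R->3, L=5; D->plug->D->R->A->L->F->refl->G->L'->C->R'->F->plug->F

Answer: DAGAGF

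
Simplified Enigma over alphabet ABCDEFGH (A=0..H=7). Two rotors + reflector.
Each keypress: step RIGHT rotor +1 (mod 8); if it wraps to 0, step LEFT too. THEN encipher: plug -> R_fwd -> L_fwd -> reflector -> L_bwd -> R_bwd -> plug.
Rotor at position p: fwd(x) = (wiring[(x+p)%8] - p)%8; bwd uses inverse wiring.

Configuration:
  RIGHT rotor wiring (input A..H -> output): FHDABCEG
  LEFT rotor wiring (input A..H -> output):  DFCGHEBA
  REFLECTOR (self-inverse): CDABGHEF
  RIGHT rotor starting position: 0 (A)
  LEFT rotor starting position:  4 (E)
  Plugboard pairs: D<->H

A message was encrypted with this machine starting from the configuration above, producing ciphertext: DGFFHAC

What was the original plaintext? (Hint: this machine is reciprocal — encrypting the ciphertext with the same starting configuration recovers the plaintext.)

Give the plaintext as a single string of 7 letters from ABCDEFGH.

Answer: BBGBAGD

Derivation:
Char 1 ('D'): step: R->1, L=4; D->plug->H->R->E->L->H->refl->F->L'->C->R'->B->plug->B
Char 2 ('G'): step: R->2, L=4; G->plug->G->R->D->L->E->refl->G->L'->G->R'->B->plug->B
Char 3 ('F'): step: R->3, L=4; F->plug->F->R->C->L->F->refl->H->L'->E->R'->G->plug->G
Char 4 ('F'): step: R->4, L=4; F->plug->F->R->D->L->E->refl->G->L'->G->R'->B->plug->B
Char 5 ('H'): step: R->5, L=4; H->plug->D->R->A->L->D->refl->B->L'->F->R'->A->plug->A
Char 6 ('A'): step: R->6, L=4; A->plug->A->R->G->L->G->refl->E->L'->D->R'->G->plug->G
Char 7 ('C'): step: R->7, L=4; C->plug->C->R->A->L->D->refl->B->L'->F->R'->H->plug->D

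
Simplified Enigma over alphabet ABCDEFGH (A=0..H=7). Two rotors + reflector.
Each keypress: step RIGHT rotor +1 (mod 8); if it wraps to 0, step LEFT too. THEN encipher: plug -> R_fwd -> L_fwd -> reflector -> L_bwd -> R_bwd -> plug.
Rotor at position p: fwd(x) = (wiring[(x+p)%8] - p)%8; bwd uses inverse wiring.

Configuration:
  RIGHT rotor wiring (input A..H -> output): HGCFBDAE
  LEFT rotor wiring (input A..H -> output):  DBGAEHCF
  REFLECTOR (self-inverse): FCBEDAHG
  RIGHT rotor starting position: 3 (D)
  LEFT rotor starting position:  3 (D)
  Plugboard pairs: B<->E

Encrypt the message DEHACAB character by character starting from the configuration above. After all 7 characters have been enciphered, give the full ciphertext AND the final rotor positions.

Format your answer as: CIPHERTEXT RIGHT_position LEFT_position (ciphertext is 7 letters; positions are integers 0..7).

Answer: AADEHDE 2 4

Derivation:
Char 1 ('D'): step: R->4, L=3; D->plug->D->R->A->L->F->refl->A->L'->F->R'->A->plug->A
Char 2 ('E'): step: R->5, L=3; E->plug->B->R->D->L->H->refl->G->L'->G->R'->A->plug->A
Char 3 ('H'): step: R->6, L=3; H->plug->H->R->F->L->A->refl->F->L'->A->R'->D->plug->D
Char 4 ('A'): step: R->7, L=3; A->plug->A->R->F->L->A->refl->F->L'->A->R'->B->plug->E
Char 5 ('C'): step: R->0, L->4 (L advanced); C->plug->C->R->C->L->G->refl->H->L'->E->R'->H->plug->H
Char 6 ('A'): step: R->1, L=4; A->plug->A->R->F->L->F->refl->A->L'->A->R'->D->plug->D
Char 7 ('B'): step: R->2, L=4; B->plug->E->R->G->L->C->refl->B->L'->D->R'->B->plug->E
Final: ciphertext=AADEHDE, RIGHT=2, LEFT=4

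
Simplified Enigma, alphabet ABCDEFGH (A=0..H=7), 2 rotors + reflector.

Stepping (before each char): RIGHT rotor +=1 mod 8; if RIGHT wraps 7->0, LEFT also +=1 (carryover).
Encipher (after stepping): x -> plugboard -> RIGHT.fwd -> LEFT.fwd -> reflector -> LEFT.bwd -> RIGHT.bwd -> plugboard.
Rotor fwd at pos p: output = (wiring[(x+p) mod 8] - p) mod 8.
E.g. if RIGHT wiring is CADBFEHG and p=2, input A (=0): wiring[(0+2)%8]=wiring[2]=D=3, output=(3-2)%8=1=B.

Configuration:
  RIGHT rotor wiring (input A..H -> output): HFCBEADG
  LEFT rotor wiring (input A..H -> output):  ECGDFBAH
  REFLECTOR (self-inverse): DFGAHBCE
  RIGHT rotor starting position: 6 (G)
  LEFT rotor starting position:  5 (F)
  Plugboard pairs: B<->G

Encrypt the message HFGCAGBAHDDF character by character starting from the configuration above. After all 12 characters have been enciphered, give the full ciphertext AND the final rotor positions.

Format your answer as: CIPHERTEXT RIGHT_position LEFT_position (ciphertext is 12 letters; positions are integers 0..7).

Char 1 ('H'): step: R->7, L=5; H->plug->H->R->E->L->F->refl->B->L'->F->R'->F->plug->F
Char 2 ('F'): step: R->0, L->6 (L advanced); F->plug->F->R->A->L->C->refl->G->L'->C->R'->C->plug->C
Char 3 ('G'): step: R->1, L=6; G->plug->B->R->B->L->B->refl->F->L'->F->R'->G->plug->B
Char 4 ('C'): step: R->2, L=6; C->plug->C->R->C->L->G->refl->C->L'->A->R'->A->plug->A
Char 5 ('A'): step: R->3, L=6; A->plug->A->R->G->L->H->refl->E->L'->D->R'->E->plug->E
Char 6 ('G'): step: R->4, L=6; G->plug->B->R->E->L->A->refl->D->L'->H->R'->C->plug->C
Char 7 ('B'): step: R->5, L=6; B->plug->G->R->E->L->A->refl->D->L'->H->R'->H->plug->H
Char 8 ('A'): step: R->6, L=6; A->plug->A->R->F->L->F->refl->B->L'->B->R'->C->plug->C
Char 9 ('H'): step: R->7, L=6; H->plug->H->R->E->L->A->refl->D->L'->H->R'->A->plug->A
Char 10 ('D'): step: R->0, L->7 (L advanced); D->plug->D->R->B->L->F->refl->B->L'->H->R'->A->plug->A
Char 11 ('D'): step: R->1, L=7; D->plug->D->R->D->L->H->refl->E->L'->E->R'->A->plug->A
Char 12 ('F'): step: R->2, L=7; F->plug->F->R->E->L->E->refl->H->L'->D->R'->H->plug->H
Final: ciphertext=FCBAECHCAAAH, RIGHT=2, LEFT=7

Answer: FCBAECHCAAAH 2 7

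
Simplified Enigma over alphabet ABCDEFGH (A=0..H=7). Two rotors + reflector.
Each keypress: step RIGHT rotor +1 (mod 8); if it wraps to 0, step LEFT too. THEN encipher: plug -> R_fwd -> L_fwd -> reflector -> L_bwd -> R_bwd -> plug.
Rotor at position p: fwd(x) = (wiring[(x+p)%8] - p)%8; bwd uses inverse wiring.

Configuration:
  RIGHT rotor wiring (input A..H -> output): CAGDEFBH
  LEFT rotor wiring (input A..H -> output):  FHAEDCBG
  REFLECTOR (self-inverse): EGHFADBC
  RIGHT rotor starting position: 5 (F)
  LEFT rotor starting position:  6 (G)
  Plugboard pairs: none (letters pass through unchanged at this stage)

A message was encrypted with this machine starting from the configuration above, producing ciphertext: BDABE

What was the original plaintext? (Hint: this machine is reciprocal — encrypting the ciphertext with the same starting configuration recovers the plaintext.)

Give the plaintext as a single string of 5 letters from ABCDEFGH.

Answer: HCFCG

Derivation:
Char 1 ('B'): step: R->6, L=6; B->plug->B->R->B->L->A->refl->E->L'->H->R'->H->plug->H
Char 2 ('D'): step: R->7, L=6; D->plug->D->R->H->L->E->refl->A->L'->B->R'->C->plug->C
Char 3 ('A'): step: R->0, L->7 (L advanced); A->plug->A->R->C->L->A->refl->E->L'->F->R'->F->plug->F
Char 4 ('B'): step: R->1, L=7; B->plug->B->R->F->L->E->refl->A->L'->C->R'->C->plug->C
Char 5 ('E'): step: R->2, L=7; E->plug->E->R->H->L->C->refl->H->L'->A->R'->G->plug->G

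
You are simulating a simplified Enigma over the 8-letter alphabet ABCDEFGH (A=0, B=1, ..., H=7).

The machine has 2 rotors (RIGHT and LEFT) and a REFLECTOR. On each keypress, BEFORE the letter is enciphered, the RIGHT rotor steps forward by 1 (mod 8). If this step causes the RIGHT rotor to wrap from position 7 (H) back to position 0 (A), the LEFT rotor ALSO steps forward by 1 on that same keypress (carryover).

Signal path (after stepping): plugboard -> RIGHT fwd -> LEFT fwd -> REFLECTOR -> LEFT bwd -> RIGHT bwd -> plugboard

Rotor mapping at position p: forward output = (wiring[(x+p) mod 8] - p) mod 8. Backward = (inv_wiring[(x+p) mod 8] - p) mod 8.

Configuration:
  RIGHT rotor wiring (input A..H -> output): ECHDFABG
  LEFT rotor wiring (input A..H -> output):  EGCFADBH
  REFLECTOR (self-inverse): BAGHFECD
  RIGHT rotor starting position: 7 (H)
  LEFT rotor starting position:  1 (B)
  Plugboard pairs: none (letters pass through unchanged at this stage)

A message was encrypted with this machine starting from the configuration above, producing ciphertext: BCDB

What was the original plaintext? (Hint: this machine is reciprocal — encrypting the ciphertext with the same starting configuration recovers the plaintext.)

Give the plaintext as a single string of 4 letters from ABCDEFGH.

Char 1 ('B'): step: R->0, L->2 (L advanced); B->plug->B->R->C->L->G->refl->C->L'->G->R'->H->plug->H
Char 2 ('C'): step: R->1, L=2; C->plug->C->R->C->L->G->refl->C->L'->G->R'->B->plug->B
Char 3 ('D'): step: R->2, L=2; D->plug->D->R->G->L->C->refl->G->L'->C->R'->G->plug->G
Char 4 ('B'): step: R->3, L=2; B->plug->B->R->C->L->G->refl->C->L'->G->R'->D->plug->D

Answer: HBGD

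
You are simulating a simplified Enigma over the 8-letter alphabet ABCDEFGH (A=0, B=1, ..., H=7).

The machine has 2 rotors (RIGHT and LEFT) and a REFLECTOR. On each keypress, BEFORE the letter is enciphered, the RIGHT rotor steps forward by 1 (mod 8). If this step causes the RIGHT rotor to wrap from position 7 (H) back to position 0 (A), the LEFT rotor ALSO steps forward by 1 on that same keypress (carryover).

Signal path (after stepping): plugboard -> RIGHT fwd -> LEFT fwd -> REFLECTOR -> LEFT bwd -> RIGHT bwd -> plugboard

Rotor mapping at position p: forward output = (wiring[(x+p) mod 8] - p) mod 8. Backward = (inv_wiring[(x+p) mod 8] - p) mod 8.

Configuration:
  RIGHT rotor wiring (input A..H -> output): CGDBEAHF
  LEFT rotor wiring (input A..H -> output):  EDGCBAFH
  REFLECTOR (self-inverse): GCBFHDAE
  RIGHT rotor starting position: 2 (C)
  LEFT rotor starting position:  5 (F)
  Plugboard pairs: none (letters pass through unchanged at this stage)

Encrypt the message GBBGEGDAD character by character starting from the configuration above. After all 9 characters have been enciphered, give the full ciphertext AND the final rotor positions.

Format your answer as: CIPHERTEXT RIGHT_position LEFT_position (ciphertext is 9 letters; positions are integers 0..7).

Answer: FDDDFDFBE 3 6

Derivation:
Char 1 ('G'): step: R->3, L=5; G->plug->G->R->D->L->H->refl->E->L'->H->R'->F->plug->F
Char 2 ('B'): step: R->4, L=5; B->plug->B->R->E->L->G->refl->A->L'->B->R'->D->plug->D
Char 3 ('B'): step: R->5, L=5; B->plug->B->R->C->L->C->refl->B->L'->F->R'->D->plug->D
Char 4 ('G'): step: R->6, L=5; G->plug->G->R->G->L->F->refl->D->L'->A->R'->D->plug->D
Char 5 ('E'): step: R->7, L=5; E->plug->E->R->C->L->C->refl->B->L'->F->R'->F->plug->F
Char 6 ('G'): step: R->0, L->6 (L advanced); G->plug->G->R->H->L->C->refl->B->L'->B->R'->D->plug->D
Char 7 ('D'): step: R->1, L=6; D->plug->D->R->D->L->F->refl->D->L'->G->R'->F->plug->F
Char 8 ('A'): step: R->2, L=6; A->plug->A->R->B->L->B->refl->C->L'->H->R'->B->plug->B
Char 9 ('D'): step: R->3, L=6; D->plug->D->R->E->L->A->refl->G->L'->C->R'->E->plug->E
Final: ciphertext=FDDDFDFBE, RIGHT=3, LEFT=6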